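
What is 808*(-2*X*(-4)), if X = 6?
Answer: 38784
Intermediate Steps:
808*(-2*X*(-4)) = 808*(-2*6*(-4)) = 808*(-12*(-4)) = 808*48 = 38784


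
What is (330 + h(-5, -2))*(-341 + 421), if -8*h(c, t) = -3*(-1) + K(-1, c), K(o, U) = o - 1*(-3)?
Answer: 26350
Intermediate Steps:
K(o, U) = 3 + o (K(o, U) = o + 3 = 3 + o)
h(c, t) = -5/8 (h(c, t) = -(-3*(-1) + (3 - 1))/8 = -(3 + 2)/8 = -1/8*5 = -5/8)
(330 + h(-5, -2))*(-341 + 421) = (330 - 5/8)*(-341 + 421) = (2635/8)*80 = 26350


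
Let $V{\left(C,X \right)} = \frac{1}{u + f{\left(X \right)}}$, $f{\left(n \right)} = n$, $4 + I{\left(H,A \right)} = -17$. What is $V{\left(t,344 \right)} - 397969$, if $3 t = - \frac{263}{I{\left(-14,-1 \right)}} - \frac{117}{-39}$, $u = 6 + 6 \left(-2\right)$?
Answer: $- \frac{134513521}{338} \approx -3.9797 \cdot 10^{5}$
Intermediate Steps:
$u = -6$ ($u = 6 - 12 = -6$)
$I{\left(H,A \right)} = -21$ ($I{\left(H,A \right)} = -4 - 17 = -21$)
$t = \frac{326}{63}$ ($t = \frac{- \frac{263}{-21} - \frac{117}{-39}}{3} = \frac{\left(-263\right) \left(- \frac{1}{21}\right) - -3}{3} = \frac{\frac{263}{21} + 3}{3} = \frac{1}{3} \cdot \frac{326}{21} = \frac{326}{63} \approx 5.1746$)
$V{\left(C,X \right)} = \frac{1}{-6 + X}$
$V{\left(t,344 \right)} - 397969 = \frac{1}{-6 + 344} - 397969 = \frac{1}{338} - 397969 = - \frac{134513521}{338}$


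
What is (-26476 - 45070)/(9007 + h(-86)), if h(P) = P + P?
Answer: -71546/8835 ≈ -8.0980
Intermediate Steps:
h(P) = 2*P
(-26476 - 45070)/(9007 + h(-86)) = (-26476 - 45070)/(9007 + 2*(-86)) = -71546/(9007 - 172) = -71546/8835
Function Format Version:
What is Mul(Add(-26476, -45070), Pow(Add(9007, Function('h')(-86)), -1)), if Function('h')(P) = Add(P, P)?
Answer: Rational(-71546, 8835) ≈ -8.0980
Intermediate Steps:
Function('h')(P) = Mul(2, P)
Mul(Add(-26476, -45070), Pow(Add(9007, Function('h')(-86)), -1)) = Mul(Add(-26476, -45070), Pow(Add(9007, Mul(2, -86)), -1)) = Mul(-71546, Pow(Add(9007, -172), -1)) = Mul(-71546, Pow(8835, -1)) = Mul(-71546, Rational(1, 8835)) = Rational(-71546, 8835)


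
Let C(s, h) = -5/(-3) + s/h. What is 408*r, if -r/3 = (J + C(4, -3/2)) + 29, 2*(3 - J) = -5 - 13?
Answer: -48960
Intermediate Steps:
C(s, h) = 5/3 + s/h (C(s, h) = -5*(-1/3) + s/h = 5/3 + s/h)
J = 12 (J = 3 - (-5 - 13)/2 = 3 - 1/2*(-18) = 3 + 9 = 12)
r = -120 (r = -3*((12 + (5/3 + 4/((-3/2)))) + 29) = -3*((12 + (5/3 + 4/((-3*1/2)))) + 29) = -3*((12 + (5/3 + 4/(-3/2))) + 29) = -3*((12 + (5/3 + 4*(-2/3))) + 29) = -3*((12 + (5/3 - 8/3)) + 29) = -3*((12 - 1) + 29) = -3*(11 + 29) = -3*40 = -120)
408*r = 408*(-120) = -48960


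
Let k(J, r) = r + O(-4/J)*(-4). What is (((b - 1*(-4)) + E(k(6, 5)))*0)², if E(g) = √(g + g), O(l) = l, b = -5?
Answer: 0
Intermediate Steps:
k(J, r) = r + 16/J (k(J, r) = r - 4/J*(-4) = r + 16/J)
E(g) = √2*√g (E(g) = √(2*g) = √2*√g)
(((b - 1*(-4)) + E(k(6, 5)))*0)² = (((-5 - 1*(-4)) + √2*√(5 + 16/6))*0)² = (((-5 + 4) + √2*√(5 + 16*(⅙)))*0)² = ((-1 + √2*√(5 + 8/3))*0)² = ((-1 + √2*√(23/3))*0)² = ((-1 + √2*(√69/3))*0)² = ((-1 + √138/3)*0)² = 0² = 0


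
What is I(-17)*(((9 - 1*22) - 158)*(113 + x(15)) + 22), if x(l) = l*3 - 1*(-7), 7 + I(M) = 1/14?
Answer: 2734721/14 ≈ 1.9534e+5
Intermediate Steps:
I(M) = -97/14 (I(M) = -7 + 1/14 = -97/14)
x(l) = 7 + 3*l (x(l) = 3*l + 7 = 7 + 3*l)
I(-17)*(((9 - 1*22) - 158)*(113 + x(15)) + 22) = -97*(((9 - 1*22) - 158)*(113 + (7 + 3*15)) + 22)/14 = -97*(((9 - 22) - 158)*(113 + (7 + 45)) + 22)/14 = -97*((-13 - 158)*(113 + 52) + 22)/14 = -97*(-171*165 + 22)/14 = -97*(-28215 + 22)/14 = -97/14*(-28193) = 2734721/14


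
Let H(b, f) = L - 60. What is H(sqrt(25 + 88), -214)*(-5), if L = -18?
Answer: 390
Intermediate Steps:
H(b, f) = -78 (H(b, f) = -18 - 60 = -78)
H(sqrt(25 + 88), -214)*(-5) = -78*(-5) = 390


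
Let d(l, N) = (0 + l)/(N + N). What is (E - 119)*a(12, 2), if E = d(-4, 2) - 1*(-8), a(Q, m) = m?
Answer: -224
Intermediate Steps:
d(l, N) = l/(2*N) (d(l, N) = l/((2*N)) = l*(1/(2*N)) = l/(2*N))
E = 7 (E = (½)*(-4)/2 - 1*(-8) = (½)*(-4)*(½) + 8 = -1 + 8 = 7)
(E - 119)*a(12, 2) = (7 - 119)*2 = -112*2 = -224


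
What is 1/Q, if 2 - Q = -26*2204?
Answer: 1/57306 ≈ 1.7450e-5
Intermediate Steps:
Q = 57306 (Q = 2 - (-26)*2204 = 2 - 1*(-57304) = 2 + 57304 = 57306)
1/Q = 1/57306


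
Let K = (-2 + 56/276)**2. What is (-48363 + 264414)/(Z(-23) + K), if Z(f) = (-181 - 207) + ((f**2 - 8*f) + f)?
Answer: 1028618811/1453198 ≈ 707.83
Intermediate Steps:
Z(f) = -388 + f**2 - 7*f (Z(f) = -388 + (f**2 - 7*f) = -388 + f**2 - 7*f)
K = 15376/4761 (K = (-2 + 56*(1/276))**2 = (-2 + 14/69)**2 = (-124/69)**2 = 15376/4761 ≈ 3.2296)
(-48363 + 264414)/(Z(-23) + K) = (-48363 + 264414)/((-388 + (-23)**2 - 7*(-23)) + 15376/4761) = 216051/((-388 + 529 + 161) + 15376/4761) = 216051/(302 + 15376/4761) = 216051/(1453198/4761) = 216051*(4761/1453198) = 1028618811/1453198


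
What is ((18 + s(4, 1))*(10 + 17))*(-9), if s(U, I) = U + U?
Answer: -6318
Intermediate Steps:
s(U, I) = 2*U
((18 + s(4, 1))*(10 + 17))*(-9) = ((18 + 2*4)*(10 + 17))*(-9) = ((18 + 8)*27)*(-9) = (26*27)*(-9) = 702*(-9) = -6318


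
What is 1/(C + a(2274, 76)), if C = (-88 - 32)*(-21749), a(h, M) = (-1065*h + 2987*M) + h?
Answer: 1/417356 ≈ 2.3960e-6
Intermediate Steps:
a(h, M) = -1064*h + 2987*M
C = 2609880 (C = -120*(-21749) = 2609880)
1/(C + a(2274, 76)) = 1/(2609880 + (-1064*2274 + 2987*76)) = 1/(2609880 + (-2419536 + 227012)) = 1/(2609880 - 2192524) = 1/417356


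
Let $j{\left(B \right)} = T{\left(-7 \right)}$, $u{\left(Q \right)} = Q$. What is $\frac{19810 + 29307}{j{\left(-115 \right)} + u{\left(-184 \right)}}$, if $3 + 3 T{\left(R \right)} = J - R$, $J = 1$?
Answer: $- \frac{147351}{547} \approx -269.38$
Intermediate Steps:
$T{\left(R \right)} = - \frac{2}{3} - \frac{R}{3}$ ($T{\left(R \right)} = -1 + \frac{1 - R}{3} = -1 - \left(- \frac{1}{3} + \frac{R}{3}\right) = - \frac{2}{3} - \frac{R}{3}$)
$j{\left(B \right)} = \frac{5}{3}$ ($j{\left(B \right)} = - \frac{2}{3} - - \frac{7}{3} = - \frac{2}{3} + \frac{7}{3} = \frac{5}{3}$)
$\frac{19810 + 29307}{j{\left(-115 \right)} + u{\left(-184 \right)}} = \frac{19810 + 29307}{\frac{5}{3} - 184} = \frac{49117}{- \frac{547}{3}} = 49117 \left(- \frac{3}{547}\right) = - \frac{147351}{547}$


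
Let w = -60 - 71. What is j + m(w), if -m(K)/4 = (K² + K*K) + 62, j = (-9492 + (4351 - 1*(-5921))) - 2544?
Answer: -139300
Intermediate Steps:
w = -131
j = -1764 (j = (-9492 + (4351 + 5921)) - 2544 = (-9492 + 10272) - 2544 = 780 - 2544 = -1764)
m(K) = -248 - 8*K² (m(K) = -4*((K² + K*K) + 62) = -4*((K² + K²) + 62) = -4*(2*K² + 62) = -4*(62 + 2*K²) = -248 - 8*K²)
j + m(w) = -1764 + (-248 - 8*(-131)²) = -1764 + (-248 - 8*17161) = -1764 + (-248 - 137288) = -1764 - 137536 = -139300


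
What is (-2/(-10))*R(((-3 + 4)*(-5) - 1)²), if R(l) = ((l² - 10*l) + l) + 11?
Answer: 983/5 ≈ 196.60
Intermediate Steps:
R(l) = 11 + l² - 9*l (R(l) = (l² - 9*l) + 11 = 11 + l² - 9*l)
(-2/(-10))*R(((-3 + 4)*(-5) - 1)²) = (-2/(-10))*(11 + (((-3 + 4)*(-5) - 1)²)² - 9*((-3 + 4)*(-5) - 1)²) = (-2*(-⅒))*(11 + ((1*(-5) - 1)²)² - 9*(1*(-5) - 1)²) = (11 + ((-5 - 1)²)² - 9*(-5 - 1)²)/5 = (11 + ((-6)²)² - 9*(-6)²)/5 = (11 + 36² - 9*36)/5 = (11 + 1296 - 324)/5 = (⅕)*983 = 983/5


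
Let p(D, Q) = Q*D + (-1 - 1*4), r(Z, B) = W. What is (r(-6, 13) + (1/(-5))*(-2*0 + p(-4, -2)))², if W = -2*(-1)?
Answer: 49/25 ≈ 1.9600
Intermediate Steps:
W = 2
r(Z, B) = 2
p(D, Q) = -5 + D*Q (p(D, Q) = D*Q + (-1 - 4) = D*Q - 5 = -5 + D*Q)
(r(-6, 13) + (1/(-5))*(-2*0 + p(-4, -2)))² = (2 + (1/(-5))*(-2*0 + (-5 - 4*(-2))))² = (2 + (1*(-⅕))*(0 + (-5 + 8)))² = (2 - (0 + 3)/5)² = (2 - ⅕*3)² = (2 - ⅗)² = (7/5)² = 49/25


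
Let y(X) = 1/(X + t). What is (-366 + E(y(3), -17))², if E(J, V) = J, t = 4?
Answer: 6558721/49 ≈ 1.3385e+5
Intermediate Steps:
y(X) = 1/(4 + X) (y(X) = 1/(X + 4) = 1/(4 + X))
(-366 + E(y(3), -17))² = (-366 + 1/(4 + 3))² = (-366 + 1/7)² = (-366 + ⅐)² = (-2561/7)² = 6558721/49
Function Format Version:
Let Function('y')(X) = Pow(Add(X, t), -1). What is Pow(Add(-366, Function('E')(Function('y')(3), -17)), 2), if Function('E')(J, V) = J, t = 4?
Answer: Rational(6558721, 49) ≈ 1.3385e+5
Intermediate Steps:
Function('y')(X) = Pow(Add(4, X), -1) (Function('y')(X) = Pow(Add(X, 4), -1) = Pow(Add(4, X), -1))
Pow(Add(-366, Function('E')(Function('y')(3), -17)), 2) = Pow(Add(-366, Pow(Add(4, 3), -1)), 2) = Pow(Add(-366, Pow(7, -1)), 2) = Pow(Add(-366, Rational(1, 7)), 2) = Pow(Rational(-2561, 7), 2) = Rational(6558721, 49)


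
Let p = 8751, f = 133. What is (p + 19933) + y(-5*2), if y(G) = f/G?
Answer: 286707/10 ≈ 28671.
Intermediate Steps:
y(G) = 133/G
(p + 19933) + y(-5*2) = (8751 + 19933) + 133/((-5*2)) = 28684 + 133/(-10) = 28684 + 133*(-⅒) = 28684 - 133/10 = 286707/10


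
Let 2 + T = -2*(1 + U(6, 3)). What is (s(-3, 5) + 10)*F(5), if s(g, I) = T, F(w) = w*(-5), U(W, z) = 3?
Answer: 0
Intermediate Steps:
F(w) = -5*w
T = -10 (T = -2 - 2*(1 + 3) = -2 - 2*4 = -2 - 8 = -10)
s(g, I) = -10
(s(-3, 5) + 10)*F(5) = (-10 + 10)*(-5*5) = 0*(-25) = 0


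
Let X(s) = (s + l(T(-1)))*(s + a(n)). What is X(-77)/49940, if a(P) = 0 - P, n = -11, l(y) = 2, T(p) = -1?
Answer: 45/454 ≈ 0.099119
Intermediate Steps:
a(P) = -P
X(s) = (2 + s)*(11 + s) (X(s) = (s + 2)*(s - 1*(-11)) = (2 + s)*(s + 11) = (2 + s)*(11 + s))
X(-77)/49940 = (22 + (-77)² + 13*(-77))/49940 = (22 + 5929 - 1001)*(1/49940) = 4950*(1/49940) = 45/454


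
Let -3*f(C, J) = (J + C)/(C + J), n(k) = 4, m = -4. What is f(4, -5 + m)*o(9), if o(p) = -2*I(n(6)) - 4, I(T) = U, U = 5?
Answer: 14/3 ≈ 4.6667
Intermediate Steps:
I(T) = 5
f(C, J) = -⅓ (f(C, J) = -(J + C)/(3*(C + J)) = -(C + J)/(3*(C + J)) = -⅓*1 = -⅓)
o(p) = -14 (o(p) = -2*5 - 4 = -10 - 4 = -14)
f(4, -5 + m)*o(9) = -⅓*(-14) = 14/3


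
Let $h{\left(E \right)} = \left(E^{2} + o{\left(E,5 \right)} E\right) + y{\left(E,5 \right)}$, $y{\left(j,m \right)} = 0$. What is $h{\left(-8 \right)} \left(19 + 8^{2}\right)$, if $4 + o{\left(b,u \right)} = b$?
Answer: $13280$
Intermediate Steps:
$o{\left(b,u \right)} = -4 + b$
$h{\left(E \right)} = E^{2} + E \left(-4 + E\right)$ ($h{\left(E \right)} = \left(E^{2} + \left(-4 + E\right) E\right) + 0 = \left(E^{2} + E \left(-4 + E\right)\right) + 0 = E^{2} + E \left(-4 + E\right)$)
$h{\left(-8 \right)} \left(19 + 8^{2}\right) = 2 \left(-8\right) \left(-2 - 8\right) \left(19 + 8^{2}\right) = 2 \left(-8\right) \left(-10\right) \left(19 + 64\right) = 160 \cdot 83 = 13280$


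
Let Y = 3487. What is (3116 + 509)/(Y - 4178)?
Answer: -3625/691 ≈ -5.2460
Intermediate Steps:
(3116 + 509)/(Y - 4178) = (3116 + 509)/(3487 - 4178) = 3625/(-691) = 3625*(-1/691) = -3625/691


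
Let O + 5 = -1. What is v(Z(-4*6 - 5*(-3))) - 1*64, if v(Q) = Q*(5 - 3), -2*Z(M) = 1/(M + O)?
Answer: -959/15 ≈ -63.933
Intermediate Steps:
O = -6 (O = -5 - 1 = -6)
Z(M) = -1/(2*(-6 + M)) (Z(M) = -1/(2*(M - 6)) = -1/(2*(-6 + M)))
v(Q) = 2*Q (v(Q) = Q*2 = 2*Q)
v(Z(-4*6 - 5*(-3))) - 1*64 = 2*(-1/(-12 + 2*(-4*6 - 5*(-3)))) - 1*64 = 2*(-1/(-12 + 2*(-24 + 15))) - 64 = 2*(-1/(-12 + 2*(-9))) - 64 = 2*(-1/(-12 - 18)) - 64 = 2*(-1/(-30)) - 64 = 2*(-1*(-1/30)) - 64 = 2*(1/30) - 64 = 1/15 - 64 = -959/15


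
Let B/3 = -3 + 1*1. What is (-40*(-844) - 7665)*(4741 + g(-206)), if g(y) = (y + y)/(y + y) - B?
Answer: 123899060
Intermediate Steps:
B = -6 (B = 3*(-3 + 1*1) = 3*(-3 + 1) = 3*(-2) = -6)
g(y) = 7 (g(y) = (y + y)/(y + y) - 1*(-6) = (2*y)/((2*y)) + 6 = (2*y)*(1/(2*y)) + 6 = 1 + 6 = 7)
(-40*(-844) - 7665)*(4741 + g(-206)) = (-40*(-844) - 7665)*(4741 + 7) = (33760 - 7665)*4748 = 26095*4748 = 123899060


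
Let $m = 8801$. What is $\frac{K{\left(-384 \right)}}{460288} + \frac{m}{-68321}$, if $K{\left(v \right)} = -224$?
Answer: $- \frac{127071831}{982729264} \approx -0.12931$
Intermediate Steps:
$\frac{K{\left(-384 \right)}}{460288} + \frac{m}{-68321} = - \frac{224}{460288} + \frac{8801}{-68321} = \left(-224\right) \frac{1}{460288} + 8801 \left(- \frac{1}{68321}\right) = - \frac{7}{14384} - \frac{8801}{68321} = - \frac{127071831}{982729264}$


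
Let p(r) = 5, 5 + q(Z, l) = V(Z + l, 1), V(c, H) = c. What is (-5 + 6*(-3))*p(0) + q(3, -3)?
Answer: -120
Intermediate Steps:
q(Z, l) = -5 + Z + l (q(Z, l) = -5 + (Z + l) = -5 + Z + l)
(-5 + 6*(-3))*p(0) + q(3, -3) = (-5 + 6*(-3))*5 + (-5 + 3 - 3) = (-5 - 18)*5 - 5 = -23*5 - 5 = -115 - 5 = -120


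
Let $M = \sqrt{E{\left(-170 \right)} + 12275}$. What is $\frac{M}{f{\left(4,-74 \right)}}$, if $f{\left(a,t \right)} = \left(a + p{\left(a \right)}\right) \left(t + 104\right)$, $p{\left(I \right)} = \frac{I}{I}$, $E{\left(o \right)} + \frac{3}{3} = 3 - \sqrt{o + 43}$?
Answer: $\frac{\sqrt{12277 - i \sqrt{127}}}{150} \approx 0.73868 - 0.00033903 i$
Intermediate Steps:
$E{\left(o \right)} = 2 - \sqrt{43 + o}$ ($E{\left(o \right)} = -1 - \left(-3 + \sqrt{o + 43}\right) = -1 - \left(-3 + \sqrt{43 + o}\right) = 2 - \sqrt{43 + o}$)
$p{\left(I \right)} = 1$
$f{\left(a,t \right)} = \left(1 + a\right) \left(104 + t\right)$ ($f{\left(a,t \right)} = \left(a + 1\right) \left(t + 104\right) = \left(1 + a\right) \left(104 + t\right)$)
$M = \sqrt{12277 - i \sqrt{127}}$ ($M = \sqrt{\left(2 - \sqrt{43 - 170}\right) + 12275} = \sqrt{\left(2 - \sqrt{-127}\right) + 12275} = \sqrt{\left(2 - i \sqrt{127}\right) + 12275} = \sqrt{12277 - i \sqrt{127}} \approx 110.8 - 0.0509 i$)
$\frac{M}{f{\left(4,-74 \right)}} = \frac{\sqrt{12277 - i \sqrt{127}}}{104 - 74 + 104 \cdot 4 + 4 \left(-74\right)} = \frac{\sqrt{12277 - i \sqrt{127}}}{104 - 74 + 416 - 296} = \frac{\sqrt{12277 - i \sqrt{127}}}{150}$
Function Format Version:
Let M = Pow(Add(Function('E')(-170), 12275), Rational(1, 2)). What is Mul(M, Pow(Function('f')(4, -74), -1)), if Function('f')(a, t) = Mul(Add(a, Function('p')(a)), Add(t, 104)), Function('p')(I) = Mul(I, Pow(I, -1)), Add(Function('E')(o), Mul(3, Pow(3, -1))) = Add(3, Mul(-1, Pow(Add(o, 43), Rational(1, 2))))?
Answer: Mul(Rational(1, 150), Pow(Add(12277, Mul(-1, I, Pow(127, Rational(1, 2)))), Rational(1, 2))) ≈ Add(0.73868, Mul(-0.00033903, I))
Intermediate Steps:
Function('E')(o) = Add(2, Mul(-1, Pow(Add(43, o), Rational(1, 2)))) (Function('E')(o) = Add(-1, Add(3, Mul(-1, Pow(Add(o, 43), Rational(1, 2))))) = Add(-1, Add(3, Mul(-1, Pow(Add(43, o), Rational(1, 2))))) = Add(2, Mul(-1, Pow(Add(43, o), Rational(1, 2)))))
Function('p')(I) = 1
Function('f')(a, t) = Mul(Add(1, a), Add(104, t)) (Function('f')(a, t) = Mul(Add(a, 1), Add(t, 104)) = Mul(Add(1, a), Add(104, t)))
M = Pow(Add(12277, Mul(-1, I, Pow(127, Rational(1, 2)))), Rational(1, 2)) (M = Pow(Add(Add(2, Mul(-1, Pow(Add(43, -170), Rational(1, 2)))), 12275), Rational(1, 2)) = Pow(Add(Add(2, Mul(-1, Pow(-127, Rational(1, 2)))), 12275), Rational(1, 2)) = Pow(Add(Add(2, Mul(-1, Mul(I, Pow(127, Rational(1, 2))))), 12275), Rational(1, 2)) = Pow(Add(Add(2, Mul(-1, I, Pow(127, Rational(1, 2)))), 12275), Rational(1, 2)) = Pow(Add(12277, Mul(-1, I, Pow(127, Rational(1, 2)))), Rational(1, 2)) ≈ Add(110.80, Mul(-0.0509, I)))
Mul(M, Pow(Function('f')(4, -74), -1)) = Mul(Pow(Add(12277, Mul(-1, I, Pow(127, Rational(1, 2)))), Rational(1, 2)), Pow(Add(104, -74, Mul(104, 4), Mul(4, -74)), -1)) = Mul(Pow(Add(12277, Mul(-1, I, Pow(127, Rational(1, 2)))), Rational(1, 2)), Pow(Add(104, -74, 416, -296), -1)) = Mul(Pow(Add(12277, Mul(-1, I, Pow(127, Rational(1, 2)))), Rational(1, 2)), Pow(150, -1)) = Mul(Pow(Add(12277, Mul(-1, I, Pow(127, Rational(1, 2)))), Rational(1, 2)), Rational(1, 150)) = Mul(Rational(1, 150), Pow(Add(12277, Mul(-1, I, Pow(127, Rational(1, 2)))), Rational(1, 2)))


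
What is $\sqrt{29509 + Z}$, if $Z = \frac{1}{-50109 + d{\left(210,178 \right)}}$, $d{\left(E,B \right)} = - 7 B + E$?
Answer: $\frac{2 \sqrt{19297491871395}}{51145} \approx 171.78$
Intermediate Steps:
$d{\left(E,B \right)} = E - 7 B$
$Z = - \frac{1}{51145}$ ($Z = \frac{1}{-50109 + \left(210 - 1246\right)} = \frac{1}{-50109 - 1036} = \frac{1}{-51145} = - \frac{1}{51145} \approx -1.9552 \cdot 10^{-5}$)
$\sqrt{29509 + Z} = \sqrt{29509 - \frac{1}{51145}} = \sqrt{\frac{1509237804}{51145}} = \frac{2 \sqrt{19297491871395}}{51145}$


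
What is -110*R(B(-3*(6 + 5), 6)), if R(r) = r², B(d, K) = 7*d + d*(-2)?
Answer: -2994750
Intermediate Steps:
B(d, K) = 5*d (B(d, K) = 7*d - 2*d = 5*d)
-110*R(B(-3*(6 + 5), 6)) = -110*225*(6 + 5)² = -110*(5*(-3*11))² = -110*(5*(-33))² = -110*(-165)² = -110*27225 = -2994750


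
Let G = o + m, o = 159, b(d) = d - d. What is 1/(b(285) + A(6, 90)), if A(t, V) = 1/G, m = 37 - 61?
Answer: 135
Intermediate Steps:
b(d) = 0
m = -24
G = 135 (G = 159 - 24 = 135)
A(t, V) = 1/135
1/(b(285) + A(6, 90)) = 1/(0 + 1/135) = 1/(1/135) = 135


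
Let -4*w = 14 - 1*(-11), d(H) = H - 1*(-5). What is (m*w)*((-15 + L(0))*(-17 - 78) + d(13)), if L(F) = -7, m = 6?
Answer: -79050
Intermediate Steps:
d(H) = 5 + H (d(H) = H + 5 = 5 + H)
w = -25/4 (w = -(14 - 1*(-11))/4 = -(14 + 11)/4 = -¼*25 = -25/4 ≈ -6.2500)
(m*w)*((-15 + L(0))*(-17 - 78) + d(13)) = (6*(-25/4))*((-15 - 7)*(-17 - 78) + (5 + 13)) = -75*(-22*(-95) + 18)/2 = -75*(2090 + 18)/2 = -75/2*2108 = -79050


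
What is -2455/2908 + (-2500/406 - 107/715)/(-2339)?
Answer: -830795960857/987249002740 ≈ -0.84153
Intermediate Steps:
-2455/2908 + (-2500/406 - 107/715)/(-2339) = -2455*1/2908 + (-2500*1/406 - 107*1/715)*(-1/2339) = -2455/2908 + (-1250/203 - 107/715)*(-1/2339) = -2455/2908 - 915471/145145*(-1/2339) = -2455/2908 + 915471/339494155 = -830795960857/987249002740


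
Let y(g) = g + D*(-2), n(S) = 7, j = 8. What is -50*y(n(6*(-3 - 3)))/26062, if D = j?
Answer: 225/13031 ≈ 0.017267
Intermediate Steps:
D = 8
y(g) = -16 + g (y(g) = g + 8*(-2) = g - 16 = -16 + g)
-50*y(n(6*(-3 - 3)))/26062 = -50*(-16 + 7)/26062 = -(-450)/26062 = -50*(-9/26062) = 225/13031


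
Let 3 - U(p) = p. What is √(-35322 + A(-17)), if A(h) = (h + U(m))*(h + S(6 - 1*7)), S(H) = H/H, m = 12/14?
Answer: I*√1719130/7 ≈ 187.31*I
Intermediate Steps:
m = 6/7 (m = 12*(1/14) = 6/7 ≈ 0.85714)
U(p) = 3 - p
S(H) = 1
A(h) = (1 + h)*(15/7 + h) (A(h) = (h + (3 - 1*6/7))*(h + 1) = (h + (3 - 6/7))*(1 + h) = (h + 15/7)*(1 + h) = (15/7 + h)*(1 + h) = (1 + h)*(15/7 + h))
√(-35322 + A(-17)) = √(-35322 + (15/7 + (-17)² + (22/7)*(-17))) = √(-35322 + (15/7 + 289 - 374/7)) = √(-35322 + 1664/7) = √(-245590/7) = I*√1719130/7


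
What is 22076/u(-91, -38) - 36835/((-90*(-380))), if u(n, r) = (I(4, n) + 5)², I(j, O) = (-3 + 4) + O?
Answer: 19554653/9883800 ≈ 1.9785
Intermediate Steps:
I(j, O) = 1 + O
u(n, r) = (6 + n)² (u(n, r) = ((1 + n) + 5)² = (6 + n)²)
22076/u(-91, -38) - 36835/((-90*(-380))) = 22076/((6 - 91)²) - 36835/((-90*(-380))) = 22076/((-85)²) - 36835/34200 = 22076/7225 - 36835*1/34200 = 22076*(1/7225) - 7367/6840 = 22076/7225 - 7367/6840 = 19554653/9883800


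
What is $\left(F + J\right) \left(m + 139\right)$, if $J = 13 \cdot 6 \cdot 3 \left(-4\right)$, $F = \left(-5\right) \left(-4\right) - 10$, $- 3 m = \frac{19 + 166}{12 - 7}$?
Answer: $- \frac{351880}{3} \approx -1.1729 \cdot 10^{5}$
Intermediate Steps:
$m = - \frac{37}{3}$ ($m = - \frac{\left(19 + 166\right) \frac{1}{12 - 7}}{3} = - \frac{185 \cdot \frac{1}{5}}{3} = \left(- \frac{1}{3}\right) 37 = - \frac{37}{3} \approx -12.333$)
$F = 10$ ($F = 20 - 10 = 10$)
$J = -936$ ($J = 13 \cdot 18 \left(-4\right) = 13 \left(-72\right) = -936$)
$\left(F + J\right) \left(m + 139\right) = \left(10 - 936\right) \left(- \frac{37}{3} + 139\right) = \left(-926\right) \frac{380}{3} = - \frac{351880}{3}$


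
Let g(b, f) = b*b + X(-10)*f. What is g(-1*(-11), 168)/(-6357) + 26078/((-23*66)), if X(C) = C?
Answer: -27235214/1608321 ≈ -16.934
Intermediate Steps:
g(b, f) = b² - 10*f (g(b, f) = b*b - 10*f = b² - 10*f)
g(-1*(-11), 168)/(-6357) + 26078/((-23*66)) = ((-1*(-11))² - 10*168)/(-6357) + 26078/((-23*66)) = (11² - 1680)*(-1/6357) + 26078/(-1518) = (121 - 1680)*(-1/6357) + 26078*(-1/1518) = -1559*(-1/6357) - 13039/759 = 1559/6357 - 13039/759 = -27235214/1608321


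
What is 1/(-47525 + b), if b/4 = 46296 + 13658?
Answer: 1/192291 ≈ 5.2005e-6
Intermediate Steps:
b = 239816 (b = 4*(46296 + 13658) = 4*59954 = 239816)
1/(-47525 + b) = 1/(-47525 + 239816) = 1/192291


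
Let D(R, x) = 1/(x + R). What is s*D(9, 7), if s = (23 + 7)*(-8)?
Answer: -15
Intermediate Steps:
D(R, x) = 1/(R + x)
s = -240 (s = 30*(-8) = -240)
s*D(9, 7) = -240/(9 + 7) = -240/16 = -240*1/16 = -15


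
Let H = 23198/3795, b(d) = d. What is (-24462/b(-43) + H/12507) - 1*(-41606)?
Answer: 86077032156314/2040954795 ≈ 42175.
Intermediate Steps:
H = 23198/3795 (H = 23198*(1/3795) = 23198/3795 ≈ 6.1128)
(-24462/b(-43) + H/12507) - 1*(-41606) = (-24462/(-43) + (23198/3795)/12507) - 1*(-41606) = (-24462*(-1/43) + (23198/3795)*(1/12507)) + 41606 = (24462/43 + 23198/47464065) + 41606 = 1161066955544/2040954795 + 41606 = 86077032156314/2040954795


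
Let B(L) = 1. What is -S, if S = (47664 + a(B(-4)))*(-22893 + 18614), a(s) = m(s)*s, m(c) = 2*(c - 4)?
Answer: 203928582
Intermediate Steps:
m(c) = -8 + 2*c (m(c) = 2*(-4 + c) = -8 + 2*c)
a(s) = s*(-8 + 2*s) (a(s) = (-8 + 2*s)*s = s*(-8 + 2*s))
S = -203928582 (S = (47664 + 2*1*(-4 + 1))*(-22893 + 18614) = (47664 + 2*1*(-3))*(-4279) = (47664 - 6)*(-4279) = 47658*(-4279) = -203928582)
-S = -1*(-203928582) = 203928582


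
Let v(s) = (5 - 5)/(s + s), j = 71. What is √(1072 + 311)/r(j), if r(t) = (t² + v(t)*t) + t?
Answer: √1383/5112 ≈ 0.0072748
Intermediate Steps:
v(s) = 0 (v(s) = 0/((2*s)) = 0*(1/(2*s)) = 0)
r(t) = t + t² (r(t) = (t² + 0*t) + t = (t² + 0) + t = t² + t = t + t²)
√(1072 + 311)/r(j) = √(1072 + 311)/((71*(1 + 71))) = √1383/((71*72)) = √1383/5112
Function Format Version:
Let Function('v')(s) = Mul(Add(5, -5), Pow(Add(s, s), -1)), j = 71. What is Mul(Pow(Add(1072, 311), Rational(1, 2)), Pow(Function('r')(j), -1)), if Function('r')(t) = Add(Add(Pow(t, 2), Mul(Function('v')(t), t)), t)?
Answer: Mul(Rational(1, 5112), Pow(1383, Rational(1, 2))) ≈ 0.0072748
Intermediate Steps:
Function('v')(s) = 0 (Function('v')(s) = Mul(0, Pow(Mul(2, s), -1)) = Mul(0, Mul(Rational(1, 2), Pow(s, -1))) = 0)
Function('r')(t) = Add(t, Pow(t, 2)) (Function('r')(t) = Add(Add(Pow(t, 2), Mul(0, t)), t) = Add(Add(Pow(t, 2), 0), t) = Add(Pow(t, 2), t) = Add(t, Pow(t, 2)))
Mul(Pow(Add(1072, 311), Rational(1, 2)), Pow(Function('r')(j), -1)) = Mul(Pow(Add(1072, 311), Rational(1, 2)), Pow(Mul(71, Add(1, 71)), -1)) = Mul(Pow(1383, Rational(1, 2)), Pow(Mul(71, 72), -1)) = Mul(Pow(1383, Rational(1, 2)), Pow(5112, -1)) = Mul(Pow(1383, Rational(1, 2)), Rational(1, 5112)) = Mul(Rational(1, 5112), Pow(1383, Rational(1, 2)))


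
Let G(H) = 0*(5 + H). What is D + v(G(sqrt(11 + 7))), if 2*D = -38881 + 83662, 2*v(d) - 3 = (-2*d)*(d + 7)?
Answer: 22392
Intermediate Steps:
G(H) = 0
v(d) = 3/2 - d*(7 + d) (v(d) = 3/2 + ((-2*d)*(d + 7))/2 = 3/2 + ((-2*d)*(7 + d))/2 = 3/2 + (-2*d*(7 + d))/2 = 3/2 - d*(7 + d))
D = 44781/2 (D = (-38881 + 83662)/2 = (1/2)*44781 = 44781/2 ≈ 22391.)
D + v(G(sqrt(11 + 7))) = 44781/2 + (3/2 - 1*0**2 - 7*0) = 44781/2 + (3/2 - 1*0 + 0) = 44781/2 + (3/2 + 0 + 0) = 44781/2 + 3/2 = 22392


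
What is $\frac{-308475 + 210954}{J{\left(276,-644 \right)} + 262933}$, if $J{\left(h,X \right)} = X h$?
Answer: $- \frac{97521}{85189} \approx -1.1448$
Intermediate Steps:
$\frac{-308475 + 210954}{J{\left(276,-644 \right)} + 262933} = \frac{-308475 + 210954}{\left(-644\right) 276 + 262933} = - \frac{97521}{-177744 + 262933} = - \frac{97521}{85189}$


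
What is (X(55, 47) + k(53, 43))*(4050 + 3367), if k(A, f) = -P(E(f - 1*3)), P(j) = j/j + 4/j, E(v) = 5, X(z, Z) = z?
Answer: 1972922/5 ≈ 3.9458e+5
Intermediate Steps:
P(j) = 1 + 4/j
k(A, f) = -9/5 (k(A, f) = -(4 + 5)/5 = -9/5)
(X(55, 47) + k(53, 43))*(4050 + 3367) = (55 - 9/5)*(4050 + 3367) = (266/5)*7417 = 1972922/5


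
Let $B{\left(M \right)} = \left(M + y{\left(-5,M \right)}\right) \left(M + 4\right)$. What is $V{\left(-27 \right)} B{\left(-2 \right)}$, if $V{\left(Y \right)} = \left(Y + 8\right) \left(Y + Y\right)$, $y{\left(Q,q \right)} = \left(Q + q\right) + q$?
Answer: $-22572$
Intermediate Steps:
$y{\left(Q,q \right)} = Q + 2 q$
$V{\left(Y \right)} = 2 Y \left(8 + Y\right)$ ($V{\left(Y \right)} = \left(8 + Y\right) 2 Y = 2 Y \left(8 + Y\right)$)
$B{\left(M \right)} = \left(-5 + 3 M\right) \left(4 + M\right)$ ($B{\left(M \right)} = \left(M + \left(-5 + 2 M\right)\right) \left(M + 4\right) = \left(-5 + 3 M\right) \left(4 + M\right)$)
$V{\left(-27 \right)} B{\left(-2 \right)} = 2 \left(-27\right) \left(8 - 27\right) \left(-20 + 3 \left(-2\right)^{2} + 7 \left(-2\right)\right) = 2 \left(-27\right) \left(-19\right) \left(-20 + 3 \cdot 4 - 14\right) = 1026 \left(-20 + 12 - 14\right) = 1026 \left(-22\right) = -22572$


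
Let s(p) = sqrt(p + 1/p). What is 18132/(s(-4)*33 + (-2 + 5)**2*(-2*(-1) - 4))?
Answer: -145056/2201 - 132968*I*sqrt(17)/2201 ≈ -65.905 - 249.09*I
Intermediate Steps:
18132/(s(-4)*33 + (-2 + 5)**2*(-2*(-1) - 4)) = 18132/(sqrt(-4 + 1/(-4))*33 + (-2 + 5)**2*(-2*(-1) - 4)) = 18132/(sqrt(-4 - 1/4)*33 + 3**2*(2 - 4)) = 18132/(sqrt(-17/4)*33 + 9*(-2)) = 18132/((I*sqrt(17)/2)*33 - 18) = 18132/(33*I*sqrt(17)/2 - 18) = 18132/(-18 + 33*I*sqrt(17)/2)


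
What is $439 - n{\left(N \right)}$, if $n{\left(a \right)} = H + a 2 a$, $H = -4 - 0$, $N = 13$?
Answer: $105$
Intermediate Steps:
$H = -4$ ($H = -4 + 0 = -4$)
$n{\left(a \right)} = -4 + 2 a^{2}$ ($n{\left(a \right)} = -4 + a 2 a = -4 + 2 a^{2}$)
$439 - n{\left(N \right)} = 439 - \left(-4 + 2 \cdot 13^{2}\right) = 439 - \left(-4 + 2 \cdot 169\right) = 439 - \left(-4 + 338\right) = 439 - 334 = 105$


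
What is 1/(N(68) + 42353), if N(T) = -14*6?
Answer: 1/42269 ≈ 2.3658e-5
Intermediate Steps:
N(T) = -84
1/(N(68) + 42353) = 1/(-84 + 42353) = 1/42269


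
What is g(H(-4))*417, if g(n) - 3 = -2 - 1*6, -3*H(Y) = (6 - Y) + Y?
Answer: -2085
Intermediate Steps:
H(Y) = -2 (H(Y) = -((6 - Y) + Y)/3 = -1/3*6 = -2)
g(n) = -5 (g(n) = 3 + (-2 - 1*6) = 3 + (-2 - 6) = 3 - 8 = -5)
g(H(-4))*417 = -5*417 = -2085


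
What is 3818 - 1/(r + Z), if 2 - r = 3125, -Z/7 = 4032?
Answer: 119682847/31347 ≈ 3818.0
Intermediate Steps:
Z = -28224 (Z = -7*4032 = -28224)
r = -3123 (r = 2 - 1*3125 = 2 - 3125 = -3123)
3818 - 1/(r + Z) = 3818 - 1/(-3123 - 28224) = 3818 - 1/(-31347) = 3818 - 1*(-1/31347) = 3818 + 1/31347 = 119682847/31347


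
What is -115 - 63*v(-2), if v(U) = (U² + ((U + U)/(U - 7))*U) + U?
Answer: -185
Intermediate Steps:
v(U) = U + U² + 2*U²/(-7 + U) (v(U) = (U² + ((2*U)/(-7 + U))*U) + U = (U² + (2*U/(-7 + U))*U) + U = (U² + 2*U²/(-7 + U)) + U = U + U² + 2*U²/(-7 + U))
-115 - 63*v(-2) = -115 - (-126)*(-7 + (-2)² - 4*(-2))/(-7 - 2) = -115 - (-126)*(-7 + 4 + 8)/(-9) = -115 - (-126)*(-1)*5/9 = -115 - 63*10/9 = -115 - 70 = -185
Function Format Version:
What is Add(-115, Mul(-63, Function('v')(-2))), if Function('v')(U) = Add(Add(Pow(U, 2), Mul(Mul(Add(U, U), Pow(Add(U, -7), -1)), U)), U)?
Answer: -185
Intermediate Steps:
Function('v')(U) = Add(U, Pow(U, 2), Mul(2, Pow(U, 2), Pow(Add(-7, U), -1))) (Function('v')(U) = Add(Add(Pow(U, 2), Mul(Mul(Mul(2, U), Pow(Add(-7, U), -1)), U)), U) = Add(Add(Pow(U, 2), Mul(Mul(2, U, Pow(Add(-7, U), -1)), U)), U) = Add(Add(Pow(U, 2), Mul(2, Pow(U, 2), Pow(Add(-7, U), -1))), U) = Add(U, Pow(U, 2), Mul(2, Pow(U, 2), Pow(Add(-7, U), -1))))
Add(-115, Mul(-63, Function('v')(-2))) = Add(-115, Mul(-63, Mul(-2, Pow(Add(-7, -2), -1), Add(-7, Pow(-2, 2), Mul(-4, -2))))) = Add(-115, Mul(-63, Mul(-2, Pow(-9, -1), Add(-7, 4, 8)))) = Add(-115, Mul(-63, Mul(-2, Rational(-1, 9), 5))) = Add(-115, Mul(-63, Rational(10, 9))) = Add(-115, -70) = -185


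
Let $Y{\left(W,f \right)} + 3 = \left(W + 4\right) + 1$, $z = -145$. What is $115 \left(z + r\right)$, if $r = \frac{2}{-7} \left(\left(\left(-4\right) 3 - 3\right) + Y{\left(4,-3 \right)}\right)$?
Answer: $- \frac{114655}{7} \approx -16379.0$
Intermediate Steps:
$Y{\left(W,f \right)} = 2 + W$ ($Y{\left(W,f \right)} = -3 + \left(\left(W + 4\right) + 1\right) = -3 + \left(\left(4 + W\right) + 1\right) = -3 + \left(5 + W\right) = 2 + W$)
$r = \frac{18}{7}$ ($r = \frac{2}{-7} \left(\left(\left(-4\right) 3 - 3\right) + \left(2 + 4\right)\right) = 2 \left(- \frac{1}{7}\right) \left(\left(-12 - 3\right) + 6\right) = - \frac{2 \left(-15 + 6\right)}{7} = \left(- \frac{2}{7}\right) \left(-9\right) = \frac{18}{7} \approx 2.5714$)
$115 \left(z + r\right) = 115 \left(-145 + \frac{18}{7}\right) = 115 \left(- \frac{997}{7}\right) = - \frac{114655}{7}$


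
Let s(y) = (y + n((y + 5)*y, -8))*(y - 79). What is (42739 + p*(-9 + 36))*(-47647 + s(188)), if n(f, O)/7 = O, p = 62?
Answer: -1477131967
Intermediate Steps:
n(f, O) = 7*O
s(y) = (-79 + y)*(-56 + y) (s(y) = (y + 7*(-8))*(y - 79) = (y - 56)*(-79 + y) = (-56 + y)*(-79 + y) = (-79 + y)*(-56 + y))
(42739 + p*(-9 + 36))*(-47647 + s(188)) = (42739 + 62*(-9 + 36))*(-47647 + (4424 + 188**2 - 135*188)) = (42739 + 62*27)*(-47647 + (4424 + 35344 - 25380)) = (42739 + 1674)*(-47647 + 14388) = 44413*(-33259) = -1477131967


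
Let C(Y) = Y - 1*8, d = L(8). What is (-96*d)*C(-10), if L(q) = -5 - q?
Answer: -22464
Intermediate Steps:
d = -13 (d = -5 - 1*8 = -5 - 8 = -13)
C(Y) = -8 + Y (C(Y) = Y - 8 = -8 + Y)
(-96*d)*C(-10) = (-96*(-13))*(-8 - 10) = 1248*(-18) = -22464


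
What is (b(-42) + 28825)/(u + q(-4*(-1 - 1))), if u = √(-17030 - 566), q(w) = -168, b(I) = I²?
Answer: -1284738/11455 - 30589*I*√4399/22910 ≈ -112.16 - 88.556*I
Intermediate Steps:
u = 2*I*√4399 (u = √(-17596) = 2*I*√4399 ≈ 132.65*I)
(b(-42) + 28825)/(u + q(-4*(-1 - 1))) = ((-42)² + 28825)/(2*I*√4399 - 168) = (1764 + 28825)/(-168 + 2*I*√4399) = 30589/(-168 + 2*I*√4399)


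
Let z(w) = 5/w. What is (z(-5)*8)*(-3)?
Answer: 24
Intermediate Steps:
(z(-5)*8)*(-3) = ((5/(-5))*8)*(-3) = ((5*(-⅕))*8)*(-3) = -1*8*(-3) = -8*(-3) = 24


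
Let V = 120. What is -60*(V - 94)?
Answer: -1560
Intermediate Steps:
-60*(V - 94) = -60*(120 - 94) = -60*26 = -1560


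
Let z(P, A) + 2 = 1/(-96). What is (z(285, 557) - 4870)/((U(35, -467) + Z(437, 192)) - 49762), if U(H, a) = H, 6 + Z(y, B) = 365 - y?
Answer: 467713/4781280 ≈ 0.097822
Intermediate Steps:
Z(y, B) = 359 - y (Z(y, B) = -6 + (365 - y) = 359 - y)
z(P, A) = -193/96 (z(P, A) = -2 + 1/(-96) = -2 - 1/96 = -193/96)
(z(285, 557) - 4870)/((U(35, -467) + Z(437, 192)) - 49762) = (-193/96 - 4870)/((35 + (359 - 1*437)) - 49762) = -467713/(96*((35 + (359 - 437)) - 49762)) = -467713/(96*((35 - 78) - 49762)) = -467713/(96*(-43 - 49762)) = -467713/96/(-49805) = -467713/96*(-1/49805) = 467713/4781280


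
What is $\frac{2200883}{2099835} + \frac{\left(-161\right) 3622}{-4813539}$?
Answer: $\frac{3939512712169}{3369212555355} \approx 1.1693$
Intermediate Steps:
$\frac{2200883}{2099835} + \frac{\left(-161\right) 3622}{-4813539} = 2200883 \cdot \frac{1}{2099835} - - \frac{583142}{4813539} = \frac{2200883}{2099835} + \frac{583142}{4813539} = \frac{3939512712169}{3369212555355}$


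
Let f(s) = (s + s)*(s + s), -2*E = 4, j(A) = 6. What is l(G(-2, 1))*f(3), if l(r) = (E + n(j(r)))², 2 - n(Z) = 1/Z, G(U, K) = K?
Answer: 1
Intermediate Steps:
E = -2 (E = -½*4 = -2)
n(Z) = 2 - 1/Z
l(r) = 1/36 (l(r) = (-2 + (2 - 1/6))² = (-2 + (2 - 1*⅙))² = (-2 + (2 - ⅙))² = (-2 + 11/6)² = (-⅙)² = 1/36)
f(s) = 4*s² (f(s) = (2*s)*(2*s) = 4*s²)
l(G(-2, 1))*f(3) = (4*3²)/36 = (4*9)/36 = (1/36)*36 = 1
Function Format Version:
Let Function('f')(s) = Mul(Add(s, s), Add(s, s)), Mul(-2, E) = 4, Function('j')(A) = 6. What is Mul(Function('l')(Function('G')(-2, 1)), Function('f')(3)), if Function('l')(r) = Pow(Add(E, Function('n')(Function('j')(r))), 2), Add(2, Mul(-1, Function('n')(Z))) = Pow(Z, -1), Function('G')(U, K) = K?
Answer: 1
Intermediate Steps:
E = -2 (E = Mul(Rational(-1, 2), 4) = -2)
Function('n')(Z) = Add(2, Mul(-1, Pow(Z, -1)))
Function('l')(r) = Rational(1, 36) (Function('l')(r) = Pow(Add(-2, Add(2, Mul(-1, Pow(6, -1)))), 2) = Pow(Add(-2, Add(2, Mul(-1, Rational(1, 6)))), 2) = Pow(Add(-2, Add(2, Rational(-1, 6))), 2) = Pow(Add(-2, Rational(11, 6)), 2) = Pow(Rational(-1, 6), 2) = Rational(1, 36))
Function('f')(s) = Mul(4, Pow(s, 2)) (Function('f')(s) = Mul(Mul(2, s), Mul(2, s)) = Mul(4, Pow(s, 2)))
Mul(Function('l')(Function('G')(-2, 1)), Function('f')(3)) = Mul(Rational(1, 36), Mul(4, Pow(3, 2))) = Mul(Rational(1, 36), Mul(4, 9)) = Mul(Rational(1, 36), 36) = 1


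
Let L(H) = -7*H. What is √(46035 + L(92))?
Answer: √45391 ≈ 213.05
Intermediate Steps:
√(46035 + L(92)) = √(46035 - 7*92) = √(46035 - 644) = √45391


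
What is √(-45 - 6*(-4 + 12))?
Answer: I*√93 ≈ 9.6436*I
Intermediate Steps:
√(-45 - 6*(-4 + 12)) = √(-45 - 6*8) = √(-45 - 48) = √(-93) = I*√93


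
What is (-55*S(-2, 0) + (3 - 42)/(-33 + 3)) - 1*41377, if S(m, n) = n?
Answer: -413757/10 ≈ -41376.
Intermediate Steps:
(-55*S(-2, 0) + (3 - 42)/(-33 + 3)) - 1*41377 = (-55*0 + (3 - 42)/(-33 + 3)) - 1*41377 = (0 - 39/(-30)) - 41377 = (0 - 39*(-1/30)) - 41377 = (0 + 13/10) - 41377 = 13/10 - 41377 = -413757/10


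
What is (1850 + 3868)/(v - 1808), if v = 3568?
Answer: 2859/880 ≈ 3.2489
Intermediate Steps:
(1850 + 3868)/(v - 1808) = (1850 + 3868)/(3568 - 1808) = 5718/1760 = 5718*(1/1760) = 2859/880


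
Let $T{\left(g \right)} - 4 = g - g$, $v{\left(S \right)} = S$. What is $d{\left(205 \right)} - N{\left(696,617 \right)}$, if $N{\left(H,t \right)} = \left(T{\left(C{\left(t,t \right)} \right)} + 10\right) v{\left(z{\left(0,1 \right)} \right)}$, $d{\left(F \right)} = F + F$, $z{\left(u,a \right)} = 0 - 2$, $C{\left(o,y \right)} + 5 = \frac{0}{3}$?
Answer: $438$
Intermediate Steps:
$C{\left(o,y \right)} = -5$ ($C{\left(o,y \right)} = -5 + \frac{0}{3} = -5 + 0 \cdot \frac{1}{3} = -5 + 0 = -5$)
$z{\left(u,a \right)} = -2$
$T{\left(g \right)} = 4$ ($T{\left(g \right)} = 4 + \left(g - g\right) = 4 + 0 = 4$)
$d{\left(F \right)} = 2 F$
$N{\left(H,t \right)} = -28$ ($N{\left(H,t \right)} = \left(4 + 10\right) \left(-2\right) = 14 \left(-2\right) = -28$)
$d{\left(205 \right)} - N{\left(696,617 \right)} = 2 \cdot 205 - -28 = 410 + 28 = 438$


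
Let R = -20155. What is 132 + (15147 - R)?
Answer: 35434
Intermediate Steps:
132 + (15147 - R) = 132 + (15147 - 1*(-20155)) = 132 + (15147 + 20155) = 132 + 35302 = 35434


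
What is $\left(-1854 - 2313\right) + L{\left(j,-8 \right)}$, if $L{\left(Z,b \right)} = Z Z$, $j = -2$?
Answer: $-4163$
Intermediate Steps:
$L{\left(Z,b \right)} = Z^{2}$
$\left(-1854 - 2313\right) + L{\left(j,-8 \right)} = \left(-1854 - 2313\right) + \left(-2\right)^{2} = -4167 + 4 = -4163$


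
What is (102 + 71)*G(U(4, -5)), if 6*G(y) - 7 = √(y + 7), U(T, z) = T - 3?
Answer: 1211/6 + 173*√2/3 ≈ 283.39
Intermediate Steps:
U(T, z) = -3 + T
G(y) = 7/6 + √(7 + y)/6 (G(y) = 7/6 + √(y + 7)/6 = 7/6 + √(7 + y)/6)
(102 + 71)*G(U(4, -5)) = (102 + 71)*(7/6 + √(7 + (-3 + 4))/6) = 173*(7/6 + √(7 + 1)/6) = 173*(7/6 + √8/6) = 173*(7/6 + (2*√2)/6) = 173*(7/6 + √2/3) = 1211/6 + 173*√2/3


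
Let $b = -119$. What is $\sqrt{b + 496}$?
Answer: $\sqrt{377} \approx 19.416$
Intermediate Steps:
$\sqrt{b + 496} = \sqrt{-119 + 496} = \sqrt{377}$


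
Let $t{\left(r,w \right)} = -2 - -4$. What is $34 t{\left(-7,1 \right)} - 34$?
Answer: $34$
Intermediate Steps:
$t{\left(r,w \right)} = 2$ ($t{\left(r,w \right)} = -2 + 4 = 2$)
$34 t{\left(-7,1 \right)} - 34 = 34 \cdot 2 - 34 = 68 - 34 = 34$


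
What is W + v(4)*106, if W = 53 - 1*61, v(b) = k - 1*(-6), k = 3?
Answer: 946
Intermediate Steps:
v(b) = 9 (v(b) = 3 - 1*(-6) = 3 + 6 = 9)
W = -8 (W = 53 - 61 = -8)
W + v(4)*106 = -8 + 9*106 = -8 + 954 = 946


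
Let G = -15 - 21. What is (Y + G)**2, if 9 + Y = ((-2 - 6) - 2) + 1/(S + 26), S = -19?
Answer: 147456/49 ≈ 3009.3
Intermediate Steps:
Y = -132/7 (Y = -9 + (((-2 - 6) - 2) + 1/(-19 + 26)) = -9 + ((-8 - 2) + 1/7) = -9 + (-10 + 1/7) = -9 - 69/7 = -132/7 ≈ -18.857)
G = -36
(Y + G)**2 = (-132/7 - 36)**2 = (-384/7)**2 = 147456/49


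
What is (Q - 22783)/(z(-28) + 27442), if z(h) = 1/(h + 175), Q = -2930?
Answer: -3779811/4033975 ≈ -0.93699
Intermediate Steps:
z(h) = 1/(175 + h)
(Q - 22783)/(z(-28) + 27442) = (-2930 - 22783)/(1/(175 - 28) + 27442) = -25713/(1/147 + 27442) = -25713/4033975/147 = -25713*147/4033975 = -3779811/4033975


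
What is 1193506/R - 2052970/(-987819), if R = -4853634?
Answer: 488077616087/266361771347 ≈ 1.8324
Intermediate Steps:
1193506/R - 2052970/(-987819) = 1193506/(-4853634) - 2052970/(-987819) = 1193506*(-1/4853634) - 2052970*(-1/987819) = -596753/2426817 + 2052970/987819 = 488077616087/266361771347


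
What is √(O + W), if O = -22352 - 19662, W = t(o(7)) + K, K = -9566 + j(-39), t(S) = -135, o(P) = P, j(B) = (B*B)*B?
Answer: 7*I*√2266 ≈ 333.22*I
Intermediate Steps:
j(B) = B³ (j(B) = B²*B = B³)
K = -68885 (K = -9566 + (-39)³ = -9566 - 59319 = -68885)
W = -69020 (W = -135 - 68885 = -69020)
O = -42014
√(O + W) = √(-42014 - 69020) = √(-111034) = 7*I*√2266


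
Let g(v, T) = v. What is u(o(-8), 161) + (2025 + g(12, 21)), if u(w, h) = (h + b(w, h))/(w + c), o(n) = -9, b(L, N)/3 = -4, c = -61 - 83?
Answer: 311512/153 ≈ 2036.0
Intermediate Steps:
c = -144
b(L, N) = -12 (b(L, N) = 3*(-4) = -12)
u(w, h) = (-12 + h)/(-144 + w) (u(w, h) = (h - 12)/(w - 144) = (-12 + h)/(-144 + w))
u(o(-8), 161) + (2025 + g(12, 21)) = (-12 + 161)/(-144 - 9) + (2025 + 12) = 149/(-153) + 2037 = -1/153*149 + 2037 = -149/153 + 2037 = 311512/153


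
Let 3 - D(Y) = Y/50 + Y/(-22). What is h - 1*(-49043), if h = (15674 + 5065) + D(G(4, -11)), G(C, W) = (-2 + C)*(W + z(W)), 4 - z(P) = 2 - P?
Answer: 3838119/55 ≈ 69784.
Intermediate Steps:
z(P) = 2 + P (z(P) = 4 - (2 - P) = 4 + (-2 + P) = 2 + P)
G(C, W) = (-2 + C)*(2 + 2*W) (G(C, W) = (-2 + C)*(W + (2 + W)) = (-2 + C)*(2 + 2*W))
D(Y) = 3 + 7*Y/275 (D(Y) = 3 - (Y/50 + Y/(-22)) = 3 - (Y*(1/50) + Y*(-1/22)) = 3 - (Y/50 - Y/22) = 3 - (-7)*Y/275 = 3 + 7*Y/275)
h = 1140754/55 (h = (15674 + 5065) + (3 + 7*(-4 - 4*(-11) + 2*4 + 2*4*(-11))/275) = 20739 + (3 + 7*(-4 + 44 + 8 - 88)/275) = 20739 + (3 + (7/275)*(-40)) = 20739 + (3 - 56/55) = 20739 + 109/55 = 1140754/55 ≈ 20741.)
h - 1*(-49043) = 1140754/55 - 1*(-49043) = 1140754/55 + 49043 = 3838119/55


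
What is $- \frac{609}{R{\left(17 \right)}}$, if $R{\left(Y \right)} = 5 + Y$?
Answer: $- \frac{609}{22} \approx -27.682$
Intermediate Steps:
$- \frac{609}{R{\left(17 \right)}} = - \frac{609}{5 + 17} = - \frac{609}{22}$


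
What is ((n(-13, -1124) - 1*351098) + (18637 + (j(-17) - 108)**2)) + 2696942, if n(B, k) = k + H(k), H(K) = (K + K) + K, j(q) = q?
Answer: 2375610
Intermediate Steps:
H(K) = 3*K (H(K) = 2*K + K = 3*K)
n(B, k) = 4*k (n(B, k) = k + 3*k = 4*k)
((n(-13, -1124) - 1*351098) + (18637 + (j(-17) - 108)**2)) + 2696942 = ((4*(-1124) - 1*351098) + (18637 + (-17 - 108)**2)) + 2696942 = ((-4496 - 351098) + (18637 + (-125)**2)) + 2696942 = (-355594 + (18637 + 15625)) + 2696942 = (-355594 + 34262) + 2696942 = -321332 + 2696942 = 2375610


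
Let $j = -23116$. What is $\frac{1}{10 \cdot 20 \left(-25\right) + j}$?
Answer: $- \frac{1}{28116} \approx -3.5567 \cdot 10^{-5}$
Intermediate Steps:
$\frac{1}{10 \cdot 20 \left(-25\right) + j} = \frac{1}{10 \cdot 20 \left(-25\right) - 23116} = \frac{1}{200 \left(-25\right) - 23116} = \frac{1}{-5000 - 23116} = \frac{1}{-28116} = - \frac{1}{28116}$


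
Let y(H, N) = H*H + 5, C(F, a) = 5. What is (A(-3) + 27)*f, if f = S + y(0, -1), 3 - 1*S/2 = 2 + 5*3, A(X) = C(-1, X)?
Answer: -736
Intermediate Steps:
y(H, N) = 5 + H**2 (y(H, N) = H**2 + 5 = 5 + H**2)
A(X) = 5
S = -28 (S = 6 - 2*(2 + 5*3) = 6 - 2*(2 + 15) = 6 - 2*17 = 6 - 34 = -28)
f = -23 (f = -28 + (5 + 0**2) = -28 + (5 + 0) = -28 + 5 = -23)
(A(-3) + 27)*f = (5 + 27)*(-23) = 32*(-23) = -736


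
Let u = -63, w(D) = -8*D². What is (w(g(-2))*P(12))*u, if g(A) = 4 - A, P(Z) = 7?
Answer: 127008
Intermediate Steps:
(w(g(-2))*P(12))*u = (-8*(4 - 1*(-2))²*7)*(-63) = (-8*(4 + 2)²*7)*(-63) = (-8*6²*7)*(-63) = (-8*36*7)*(-63) = -288*7*(-63) = -2016*(-63) = 127008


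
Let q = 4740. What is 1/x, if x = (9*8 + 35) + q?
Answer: 1/4847 ≈ 0.00020631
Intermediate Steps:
x = 4847 (x = (9*8 + 35) + 4740 = (72 + 35) + 4740 = 107 + 4740 = 4847)
1/x = 1/4847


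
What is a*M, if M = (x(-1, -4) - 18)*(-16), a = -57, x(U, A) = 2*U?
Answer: -18240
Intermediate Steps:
M = 320 (M = (2*(-1) - 18)*(-16) = (-2 - 18)*(-16) = -20*(-16) = 320)
a*M = -57*320 = -18240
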